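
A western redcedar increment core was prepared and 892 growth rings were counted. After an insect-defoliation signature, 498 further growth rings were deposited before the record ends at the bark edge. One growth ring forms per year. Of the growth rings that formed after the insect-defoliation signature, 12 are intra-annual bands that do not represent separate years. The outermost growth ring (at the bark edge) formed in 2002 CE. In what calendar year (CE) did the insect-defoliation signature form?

498 growth rings post-date the insect-defoliation signature.
498 − 12 false = 486 true growth rings after the insect-defoliation signature.
2002 − 486 = 1516 CE.

1516 CE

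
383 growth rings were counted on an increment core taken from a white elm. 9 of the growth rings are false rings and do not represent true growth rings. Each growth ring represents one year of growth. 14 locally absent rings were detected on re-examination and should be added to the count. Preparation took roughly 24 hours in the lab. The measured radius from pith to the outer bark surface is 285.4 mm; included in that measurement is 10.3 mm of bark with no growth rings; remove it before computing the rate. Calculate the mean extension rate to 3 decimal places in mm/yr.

0.709 mm/yr

After corrections the count is 383 − 9 + 14 = 388 growth rings.
Net length = 285.4 − 10.3 = 275.1 mm.
Extension rate ≈ 275.1 / 388 = 0.709 mm/yr.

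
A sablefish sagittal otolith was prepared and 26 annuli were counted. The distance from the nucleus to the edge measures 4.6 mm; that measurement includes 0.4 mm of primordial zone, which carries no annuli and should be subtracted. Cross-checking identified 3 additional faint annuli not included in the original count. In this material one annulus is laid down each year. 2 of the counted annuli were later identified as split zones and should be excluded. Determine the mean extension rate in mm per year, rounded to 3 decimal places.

Correcting the raw count gives 26 − 2 + 3 = 27 true annuli.
The growth record spans 4.6 − 0.4 = 4.2 mm.
4.2 mm over 27 years gives 4.2 / 27 ≈ 0.156 mm per year.

0.156 mm per year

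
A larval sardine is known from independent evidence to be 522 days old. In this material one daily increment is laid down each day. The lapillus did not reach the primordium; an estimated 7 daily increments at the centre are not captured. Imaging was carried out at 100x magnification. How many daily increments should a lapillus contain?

Expected daily increments over 522 days: 522.
522 − 7 missed = 515 daily increments expected in the prepared section.

515 daily increments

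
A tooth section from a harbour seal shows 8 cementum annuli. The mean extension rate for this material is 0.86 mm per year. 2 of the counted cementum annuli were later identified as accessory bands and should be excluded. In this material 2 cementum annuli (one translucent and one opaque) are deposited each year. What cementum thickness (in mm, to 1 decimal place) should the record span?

True cementum annulus count = 8 − 2 = 6.
Dividing by 2 cementum annuli per year: 6 / 2 = 3 years.
Length ≈ 0.86 × 3 = 2.6 mm.

2.6 mm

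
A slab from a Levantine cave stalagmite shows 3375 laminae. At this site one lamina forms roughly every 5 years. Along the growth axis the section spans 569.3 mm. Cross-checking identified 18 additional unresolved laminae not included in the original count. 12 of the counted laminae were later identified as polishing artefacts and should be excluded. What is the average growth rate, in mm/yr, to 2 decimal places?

Correcting the raw count gives 3375 − 12 + 18 = 3381 true laminae.
At 5 years per lamina, 3381 × 5 = 16905 years.
569.3 mm over 16905 years gives 569.3 / 16905 ≈ 0.03 mm/yr.

0.03 mm/yr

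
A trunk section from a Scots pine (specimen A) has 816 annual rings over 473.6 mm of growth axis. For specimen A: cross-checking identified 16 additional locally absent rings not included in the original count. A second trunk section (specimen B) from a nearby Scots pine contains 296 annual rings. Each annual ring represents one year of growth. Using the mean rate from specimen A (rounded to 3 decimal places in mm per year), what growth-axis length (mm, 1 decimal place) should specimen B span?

168.4 mm

Specimen A: correcting the raw count gives 816 + 16 = 832 true annual rings.
A: 473.6 mm over 832 years gives 473.6 / 832 ≈ 0.569 mm/year.
For B, 0.569 mm/year × 296 years = 168.4 mm.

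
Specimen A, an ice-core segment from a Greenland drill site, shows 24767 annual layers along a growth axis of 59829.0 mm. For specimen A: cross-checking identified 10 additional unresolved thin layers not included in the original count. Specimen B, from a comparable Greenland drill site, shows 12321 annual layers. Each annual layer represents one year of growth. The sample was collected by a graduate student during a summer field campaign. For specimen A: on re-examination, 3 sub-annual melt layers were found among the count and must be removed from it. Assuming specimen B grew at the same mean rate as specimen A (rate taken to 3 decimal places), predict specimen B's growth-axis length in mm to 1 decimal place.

Specimen A: adjusted count: 24767 − 3 + 10 = 24774 annual layers.
A: Extension rate ≈ 59829.0 / 24774 = 2.415 mm per year.
Length of B = 2.415 × 12321 = 29755.2 mm.

29755.2 mm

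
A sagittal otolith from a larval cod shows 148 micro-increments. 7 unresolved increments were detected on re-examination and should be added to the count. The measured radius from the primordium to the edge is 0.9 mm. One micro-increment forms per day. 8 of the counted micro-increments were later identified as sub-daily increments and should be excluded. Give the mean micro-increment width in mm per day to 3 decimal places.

True micro-increment count = 148 − 8 + 7 = 147.
Extension rate ≈ 0.9 / 147 = 0.006 mm per day.

0.006 mm per day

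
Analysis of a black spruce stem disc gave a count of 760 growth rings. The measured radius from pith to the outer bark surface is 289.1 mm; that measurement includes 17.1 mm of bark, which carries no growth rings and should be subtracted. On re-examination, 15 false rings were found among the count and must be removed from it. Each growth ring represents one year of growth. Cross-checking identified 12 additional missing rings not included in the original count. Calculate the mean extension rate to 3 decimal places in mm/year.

After corrections the count is 760 − 15 + 12 = 757 growth rings.
Removing the 17.1 mm offcut leaves 289.1 − 17.1 = 272.0 mm.
Extension rate ≈ 272.0 / 757 = 0.359 mm/year.

0.359 mm/year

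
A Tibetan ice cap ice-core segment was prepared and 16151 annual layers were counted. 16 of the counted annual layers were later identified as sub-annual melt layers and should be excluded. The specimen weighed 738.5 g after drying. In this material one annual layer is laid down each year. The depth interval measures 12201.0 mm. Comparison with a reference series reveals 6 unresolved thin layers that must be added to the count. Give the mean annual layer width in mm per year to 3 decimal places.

Adjusted count: 16151 − 16 + 6 = 16141 annual layers.
Mean rate = 12201.0 mm / 16141 years ≈ 0.756 mm per year.

0.756 mm per year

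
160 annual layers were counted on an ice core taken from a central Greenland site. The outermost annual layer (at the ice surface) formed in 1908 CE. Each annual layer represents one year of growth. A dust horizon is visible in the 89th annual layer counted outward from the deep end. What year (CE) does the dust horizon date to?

1837 CE

160 − 89 = 71 annual layers lie beyond the dust horizon toward the ice surface.
The annual layer at the ice surface is 1908 CE, so the dust horizon dates to 1908 − 71 = 1837 CE.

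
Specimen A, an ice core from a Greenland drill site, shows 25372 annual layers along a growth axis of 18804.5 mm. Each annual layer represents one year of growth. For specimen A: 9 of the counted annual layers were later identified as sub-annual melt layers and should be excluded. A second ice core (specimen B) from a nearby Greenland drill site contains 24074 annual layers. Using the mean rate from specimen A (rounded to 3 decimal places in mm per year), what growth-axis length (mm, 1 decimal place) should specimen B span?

17838.8 mm

Specimen A: adjusted count: 25372 − 9 = 25363 annual layers.
A: Mean rate = 18804.5 mm / 25363 years ≈ 0.741 mm/yr.
B's length ≈ 0.741 × 24074 = 17838.8 mm.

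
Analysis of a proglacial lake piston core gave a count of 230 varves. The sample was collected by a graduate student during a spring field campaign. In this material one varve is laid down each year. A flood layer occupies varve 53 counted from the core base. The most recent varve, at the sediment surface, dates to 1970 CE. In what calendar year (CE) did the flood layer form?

1793 CE

The flood layer sits at varve 53 from the core base, so 230 − 53 = 177 varves formed after it.
The varve at the sediment surface is 1970 CE, so the flood layer dates to 1970 − 177 = 1793 CE.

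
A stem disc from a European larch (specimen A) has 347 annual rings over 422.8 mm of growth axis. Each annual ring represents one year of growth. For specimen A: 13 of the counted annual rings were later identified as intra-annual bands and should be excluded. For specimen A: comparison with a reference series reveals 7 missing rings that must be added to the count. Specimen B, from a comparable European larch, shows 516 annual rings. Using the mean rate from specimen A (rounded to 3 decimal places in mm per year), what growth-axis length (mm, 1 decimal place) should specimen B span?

Specimen A: after corrections the count is 347 − 13 + 7 = 341 annual rings.
A: Mean rate = 422.8 mm / 341 years ≈ 1.240 mm/year.
B's length ≈ 1.240 × 516 = 639.8 mm.

639.8 mm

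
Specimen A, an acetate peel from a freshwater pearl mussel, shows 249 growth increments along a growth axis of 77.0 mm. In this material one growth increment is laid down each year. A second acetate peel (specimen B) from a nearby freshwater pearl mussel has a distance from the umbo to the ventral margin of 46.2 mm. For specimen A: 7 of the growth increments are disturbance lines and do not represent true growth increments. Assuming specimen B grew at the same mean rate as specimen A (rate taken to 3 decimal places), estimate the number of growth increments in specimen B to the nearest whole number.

145 growth increments

Specimen A: correcting the raw count gives 249 − 7 = 242 true growth increments.
A: 77.0 mm over 242 years gives 77.0 / 242 ≈ 0.318 mm/year.
B spans 46.2 / 0.318 = 145.28 years ≈ 145 growth increments.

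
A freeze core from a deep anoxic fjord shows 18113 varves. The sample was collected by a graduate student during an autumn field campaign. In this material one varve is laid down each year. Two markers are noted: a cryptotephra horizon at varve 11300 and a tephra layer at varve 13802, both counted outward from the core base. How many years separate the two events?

Separation: 13802 − 11300 = 2502 varves.
One varve per year makes the interval 2502 years.

2502 years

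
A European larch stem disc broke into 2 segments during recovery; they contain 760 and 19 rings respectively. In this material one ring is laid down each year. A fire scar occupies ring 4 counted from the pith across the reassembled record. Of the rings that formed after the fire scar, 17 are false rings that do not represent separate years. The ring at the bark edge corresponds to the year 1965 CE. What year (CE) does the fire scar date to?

Total rings = 760 + 19 = 779.
The fire scar sits at ring 4 from the pith, so 779 − 4 = 775 rings formed after it.
775 − 17 false = 758 true rings after the fire scar.
Counting back 758 years from 1965 CE places the fire scar in 1965 − 758 = 1207 CE.

1207 CE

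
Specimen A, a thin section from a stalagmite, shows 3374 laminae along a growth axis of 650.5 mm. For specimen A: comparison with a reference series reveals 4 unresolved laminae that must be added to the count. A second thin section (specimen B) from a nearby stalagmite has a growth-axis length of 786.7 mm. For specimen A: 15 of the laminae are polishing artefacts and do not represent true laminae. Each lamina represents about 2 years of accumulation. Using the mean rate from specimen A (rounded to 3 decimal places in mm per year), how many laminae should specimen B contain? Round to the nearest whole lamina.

4055 laminae

Specimen A: adjusted count: 3374 − 15 + 4 = 3363 laminae.
Specimen A: at 2 years per lamina, 3363 × 2 = 6726 years.
A: Extension rate ≈ 650.5 / 6726 = 0.097 mm/yr.
For B, 786.7 / 0.097 = 8110.31 years; at 2 years per lamina that is 8110.31 / 2 ≈ 4055 laminae.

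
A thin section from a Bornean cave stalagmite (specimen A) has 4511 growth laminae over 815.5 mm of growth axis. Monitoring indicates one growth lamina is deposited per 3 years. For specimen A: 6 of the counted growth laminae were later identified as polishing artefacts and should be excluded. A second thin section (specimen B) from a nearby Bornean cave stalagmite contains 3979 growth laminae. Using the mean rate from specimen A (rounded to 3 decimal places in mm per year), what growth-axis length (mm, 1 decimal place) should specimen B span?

716.2 mm

Specimen A: after corrections the count is 4511 − 6 = 4505 growth laminae.
Specimen A: 4505 growth laminae at 3 years each span 4505 × 3 = 13515 years.
A: 815.5 mm over 13515 years gives 815.5 / 13515 ≈ 0.060 mm/yr.
Specimen B: multiplying by 3 years per growth lamina: 3979 × 3 = 11937 years. For B, 0.060 mm/year × 11937 years = 716.2 mm.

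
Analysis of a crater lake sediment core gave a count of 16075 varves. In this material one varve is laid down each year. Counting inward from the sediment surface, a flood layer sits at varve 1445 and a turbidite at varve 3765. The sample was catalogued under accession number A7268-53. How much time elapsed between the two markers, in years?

2320 yr

The two markers are separated by 3765 − 1445 = 2320 varves.
That is 2320 years at one varve per year.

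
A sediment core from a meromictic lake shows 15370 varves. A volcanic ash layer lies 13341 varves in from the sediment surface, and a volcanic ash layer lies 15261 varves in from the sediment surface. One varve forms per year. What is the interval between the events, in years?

1920 yr

Separation: 15261 − 13341 = 1920 varves.
That is 1920 years at one varve per year.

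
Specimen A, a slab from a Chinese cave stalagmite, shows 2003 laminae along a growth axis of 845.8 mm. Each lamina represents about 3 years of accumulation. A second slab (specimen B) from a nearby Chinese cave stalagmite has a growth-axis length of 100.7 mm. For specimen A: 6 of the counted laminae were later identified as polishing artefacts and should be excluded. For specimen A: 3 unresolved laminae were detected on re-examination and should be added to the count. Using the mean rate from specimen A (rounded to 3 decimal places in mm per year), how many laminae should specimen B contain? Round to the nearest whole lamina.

238 laminae

Specimen A: adjusted count: 2003 − 6 + 3 = 2000 laminae.
Specimen A: at 3 years per lamina, 2000 × 3 = 6000 years.
A: 845.8 mm over 6000 years gives 845.8 / 6000 ≈ 0.141 mm per year.
B spans 100.7 / 0.141 = 714.18 years; at 3 years per lamina that is 714.18 / 3 ≈ 238 laminae.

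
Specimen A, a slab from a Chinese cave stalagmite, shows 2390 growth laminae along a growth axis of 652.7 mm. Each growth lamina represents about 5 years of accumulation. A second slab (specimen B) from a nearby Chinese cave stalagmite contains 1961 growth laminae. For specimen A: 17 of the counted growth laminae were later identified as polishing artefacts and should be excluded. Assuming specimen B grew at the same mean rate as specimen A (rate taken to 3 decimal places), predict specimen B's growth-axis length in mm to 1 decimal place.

Specimen A: adjusted count: 2390 − 17 = 2373 growth laminae.
Specimen A: at 5 years per growth lamina, 2373 × 5 = 11865 years.
A: Extension rate ≈ 652.7 / 11865 = 0.055 mm/yr.
Specimen B: at 5 years per growth lamina, 1961 × 5 = 9805 years. B's length ≈ 0.055 × 9805 = 539.3 mm.

539.3 mm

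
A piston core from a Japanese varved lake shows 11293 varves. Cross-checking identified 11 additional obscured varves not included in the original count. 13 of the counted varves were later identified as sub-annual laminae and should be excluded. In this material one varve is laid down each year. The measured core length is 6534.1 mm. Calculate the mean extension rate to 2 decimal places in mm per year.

0.58 mm per year

Correcting the raw count gives 11293 − 13 + 11 = 11291 true varves.
Extension rate ≈ 6534.1 / 11291 = 0.58 mm per year.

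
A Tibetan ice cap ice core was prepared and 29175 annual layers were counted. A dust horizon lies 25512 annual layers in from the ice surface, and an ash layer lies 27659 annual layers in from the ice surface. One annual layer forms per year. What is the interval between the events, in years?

The two markers are separated by 27659 − 25512 = 2147 annual layers.
That is 2147 years at one annual layer per year.

2147 yr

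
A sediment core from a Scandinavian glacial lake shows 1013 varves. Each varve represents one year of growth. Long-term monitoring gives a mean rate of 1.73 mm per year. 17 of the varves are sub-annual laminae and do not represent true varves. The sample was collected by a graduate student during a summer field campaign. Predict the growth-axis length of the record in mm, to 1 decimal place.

1723.1 mm

True varve count = 1013 − 17 = 996.
Predicted length = 1.73 mm/year × 996 years = 1723.1 mm.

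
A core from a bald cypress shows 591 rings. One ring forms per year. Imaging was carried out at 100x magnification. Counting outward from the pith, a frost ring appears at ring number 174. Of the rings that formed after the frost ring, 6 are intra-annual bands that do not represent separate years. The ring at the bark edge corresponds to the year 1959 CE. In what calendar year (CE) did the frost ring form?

1548 CE

Between ring 174 and the bark edge there are 591 − 174 = 417 rings.
Removing the 6 false rings leaves 417 − 6 = 411 true rings beyond the frost ring.
The ring at the bark edge is 1959 CE, so the frost ring dates to 1959 − 411 = 1548 CE.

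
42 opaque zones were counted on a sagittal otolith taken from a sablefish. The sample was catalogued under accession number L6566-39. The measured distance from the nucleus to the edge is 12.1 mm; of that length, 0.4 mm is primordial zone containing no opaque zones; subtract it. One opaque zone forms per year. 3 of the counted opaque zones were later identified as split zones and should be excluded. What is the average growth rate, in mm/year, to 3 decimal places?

Correcting the raw count gives 42 − 3 = 39 true opaque zones.
The growth record spans 12.1 − 0.4 = 11.7 mm.
11.7 mm over 39 years gives 11.7 / 39 ≈ 0.300 mm/year.

0.300 mm/year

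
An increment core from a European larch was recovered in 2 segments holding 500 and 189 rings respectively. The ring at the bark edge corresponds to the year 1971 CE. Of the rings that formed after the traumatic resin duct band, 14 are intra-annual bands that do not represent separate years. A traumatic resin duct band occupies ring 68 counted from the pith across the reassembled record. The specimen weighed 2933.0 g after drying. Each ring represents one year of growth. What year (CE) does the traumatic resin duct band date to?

Total rings = 500 + 189 = 689.
689 − 68 = 621 rings lie beyond the traumatic resin duct band toward the bark edge.
Removing the 14 false rings leaves 621 − 14 = 607 true rings beyond the traumatic resin duct band.
Counting back 607 years from 1971 CE places the traumatic resin duct band in 1971 − 607 = 1364 CE.

1364 CE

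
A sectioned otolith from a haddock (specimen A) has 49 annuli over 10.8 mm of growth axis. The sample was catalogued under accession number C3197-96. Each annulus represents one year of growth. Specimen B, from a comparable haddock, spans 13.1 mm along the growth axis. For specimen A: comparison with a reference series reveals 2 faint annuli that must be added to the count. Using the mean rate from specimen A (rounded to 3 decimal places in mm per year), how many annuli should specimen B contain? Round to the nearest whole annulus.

62 annuli

Specimen A: adjusted count: 49 + 2 = 51 annuli.
A: 10.8 mm over 51 years gives 10.8 / 51 ≈ 0.212 mm per year.
Specimen B: 13.1 mm / 0.212 mm per year = 61.79 years ≈ 62 annuli.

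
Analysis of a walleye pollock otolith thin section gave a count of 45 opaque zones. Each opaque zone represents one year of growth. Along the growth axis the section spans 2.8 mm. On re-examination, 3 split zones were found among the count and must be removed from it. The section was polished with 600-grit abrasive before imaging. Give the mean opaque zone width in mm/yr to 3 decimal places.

True opaque zone count = 45 − 3 = 42.
2.8 mm over 42 years gives 2.8 / 42 ≈ 0.067 mm/yr.

0.067 mm/yr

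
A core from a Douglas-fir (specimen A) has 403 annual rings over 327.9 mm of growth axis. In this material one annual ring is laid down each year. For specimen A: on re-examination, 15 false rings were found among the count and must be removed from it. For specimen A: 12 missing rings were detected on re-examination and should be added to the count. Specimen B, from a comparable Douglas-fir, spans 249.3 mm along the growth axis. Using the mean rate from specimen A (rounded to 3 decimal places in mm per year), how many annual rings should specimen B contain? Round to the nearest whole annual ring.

304 annual rings

Specimen A: correcting the raw count gives 403 − 15 + 12 = 400 true annual rings.
A: 327.9 mm over 400 years gives 327.9 / 400 ≈ 0.820 mm per year.
Specimen B: 249.3 mm / 0.820 mm per year = 304.02 years ≈ 304 annual rings.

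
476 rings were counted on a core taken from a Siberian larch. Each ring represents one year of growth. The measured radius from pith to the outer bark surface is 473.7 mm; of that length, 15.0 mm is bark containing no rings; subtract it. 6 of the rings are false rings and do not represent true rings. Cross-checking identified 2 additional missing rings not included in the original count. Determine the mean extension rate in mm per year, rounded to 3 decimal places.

True ring count = 476 − 6 + 2 = 472.
The growth record spans 473.7 − 15.0 = 458.7 mm.
Mean rate = 458.7 mm / 472 years ≈ 0.972 mm per year.

0.972 mm per year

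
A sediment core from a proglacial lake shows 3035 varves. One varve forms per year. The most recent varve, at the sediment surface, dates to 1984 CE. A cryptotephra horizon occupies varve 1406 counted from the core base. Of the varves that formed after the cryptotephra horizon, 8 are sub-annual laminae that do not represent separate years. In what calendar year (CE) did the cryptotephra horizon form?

Between varve 1406 and the sediment surface there are 3035 − 1406 = 1629 varves.
1629 − 8 false = 1621 true varves after the cryptotephra horizon.
The varve at the sediment surface is 1984 CE, so the cryptotephra horizon dates to 1984 − 1621 = 363 CE.

363 CE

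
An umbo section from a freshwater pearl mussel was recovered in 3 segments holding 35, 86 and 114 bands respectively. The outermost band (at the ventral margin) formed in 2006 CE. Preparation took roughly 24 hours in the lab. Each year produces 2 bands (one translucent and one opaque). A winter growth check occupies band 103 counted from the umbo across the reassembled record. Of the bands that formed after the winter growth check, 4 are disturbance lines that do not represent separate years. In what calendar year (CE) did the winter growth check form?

1942 CE

Total bands = 35 + 86 + 114 = 235.
235 − 103 = 132 bands lie beyond the winter growth check toward the ventral margin.
Removing the 4 false bands leaves 132 − 4 = 128 true bands beyond the winter growth check.
128 bands at 2 per year is 128 / 2 = 64 years.
2006 − 64 = 1942 CE.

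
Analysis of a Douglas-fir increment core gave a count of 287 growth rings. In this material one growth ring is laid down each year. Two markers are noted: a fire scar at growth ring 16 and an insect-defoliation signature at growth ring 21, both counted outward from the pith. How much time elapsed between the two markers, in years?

5 years

The two markers are separated by 21 − 16 = 5 growth rings.
That is 5 years at one growth ring per year.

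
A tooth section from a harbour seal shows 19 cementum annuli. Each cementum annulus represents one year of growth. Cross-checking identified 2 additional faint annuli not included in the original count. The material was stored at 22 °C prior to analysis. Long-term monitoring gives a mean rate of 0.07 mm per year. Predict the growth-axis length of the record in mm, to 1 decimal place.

1.5 mm

True cementum annulus count = 19 + 2 = 21.
Predicted length = 0.07 mm/year × 21 years = 1.5 mm.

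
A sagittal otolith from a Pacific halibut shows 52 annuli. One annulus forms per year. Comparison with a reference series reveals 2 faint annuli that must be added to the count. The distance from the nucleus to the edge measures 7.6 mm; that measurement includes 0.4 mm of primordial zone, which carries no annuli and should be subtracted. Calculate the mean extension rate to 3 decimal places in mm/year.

0.133 mm/year

Adjusted count: 52 + 2 = 54 annuli.
The growth record spans 7.6 − 0.4 = 7.2 mm.
Extension rate ≈ 7.2 / 54 = 0.133 mm/year.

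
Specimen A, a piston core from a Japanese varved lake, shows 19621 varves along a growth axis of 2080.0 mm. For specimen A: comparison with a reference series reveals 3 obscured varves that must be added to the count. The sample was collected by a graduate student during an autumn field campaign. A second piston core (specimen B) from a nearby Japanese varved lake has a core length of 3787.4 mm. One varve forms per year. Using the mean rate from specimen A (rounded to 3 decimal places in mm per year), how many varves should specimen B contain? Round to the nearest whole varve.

35730 varves

Specimen A: after corrections the count is 19621 + 3 = 19624 varves.
A: Extension rate ≈ 2080.0 / 19624 = 0.106 mm/year.
Specimen B: 3787.4 mm / 0.106 mm per year = 35730.19 years ≈ 35730 varves.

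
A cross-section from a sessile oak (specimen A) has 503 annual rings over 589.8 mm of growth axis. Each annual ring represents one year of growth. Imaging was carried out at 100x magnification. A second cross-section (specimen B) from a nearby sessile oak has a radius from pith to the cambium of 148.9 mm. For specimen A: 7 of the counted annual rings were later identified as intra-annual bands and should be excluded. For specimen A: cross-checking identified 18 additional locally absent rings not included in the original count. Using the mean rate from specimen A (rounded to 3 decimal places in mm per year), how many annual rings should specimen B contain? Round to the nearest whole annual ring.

Specimen A: after corrections the count is 503 − 7 + 18 = 514 annual rings.
A: Extension rate ≈ 589.8 / 514 = 1.147 mm per year.
Specimen B: 148.9 mm / 1.147 mm per year = 129.82 years ≈ 130 annual rings.

130 annual rings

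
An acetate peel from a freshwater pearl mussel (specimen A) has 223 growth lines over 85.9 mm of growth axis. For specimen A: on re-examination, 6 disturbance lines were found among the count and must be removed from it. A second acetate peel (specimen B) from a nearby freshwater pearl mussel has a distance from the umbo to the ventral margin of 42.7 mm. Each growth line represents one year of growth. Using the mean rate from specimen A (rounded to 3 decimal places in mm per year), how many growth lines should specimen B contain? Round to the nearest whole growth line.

Specimen A: correcting the raw count gives 223 − 6 = 217 true growth lines.
A: 85.9 mm over 217 years gives 85.9 / 217 ≈ 0.396 mm/year.
For B, 42.7 / 0.396 = 107.83 years ≈ 108 growth lines.

108 growth lines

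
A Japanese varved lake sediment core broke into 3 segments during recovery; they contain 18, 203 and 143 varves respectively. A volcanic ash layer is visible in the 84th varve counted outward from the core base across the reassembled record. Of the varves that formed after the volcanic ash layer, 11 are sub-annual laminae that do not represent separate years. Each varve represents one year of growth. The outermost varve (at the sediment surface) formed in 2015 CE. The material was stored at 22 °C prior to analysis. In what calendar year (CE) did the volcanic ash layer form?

1746 CE

Total varves = 18 + 203 + 143 = 364.
364 − 84 = 280 varves lie beyond the volcanic ash layer toward the sediment surface.
280 − 11 false = 269 true varves after the volcanic ash layer.
The varve at the sediment surface is 2015 CE, so the volcanic ash layer dates to 2015 − 269 = 1746 CE.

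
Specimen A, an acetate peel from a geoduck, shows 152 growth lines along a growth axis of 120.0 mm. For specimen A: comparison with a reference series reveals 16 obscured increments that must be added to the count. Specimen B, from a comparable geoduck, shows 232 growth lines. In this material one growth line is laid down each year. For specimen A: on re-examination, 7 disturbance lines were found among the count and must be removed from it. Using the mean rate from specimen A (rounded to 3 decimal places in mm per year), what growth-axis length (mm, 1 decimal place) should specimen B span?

Specimen A: after corrections the count is 152 − 7 + 16 = 161 growth lines.
A: 120.0 mm over 161 years gives 120.0 / 161 ≈ 0.745 mm/year.
Length of B = 0.745 × 232 = 172.8 mm.

172.8 mm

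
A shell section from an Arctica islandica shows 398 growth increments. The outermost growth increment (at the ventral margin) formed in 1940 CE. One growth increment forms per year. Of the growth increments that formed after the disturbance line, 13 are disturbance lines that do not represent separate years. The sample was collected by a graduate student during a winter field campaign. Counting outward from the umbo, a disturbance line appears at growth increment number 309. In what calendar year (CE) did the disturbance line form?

1864 CE

398 − 309 = 89 growth increments lie beyond the disturbance line toward the ventral margin.
89 − 13 false = 76 true growth increments after the disturbance line.
1940 − 76 = 1864 CE.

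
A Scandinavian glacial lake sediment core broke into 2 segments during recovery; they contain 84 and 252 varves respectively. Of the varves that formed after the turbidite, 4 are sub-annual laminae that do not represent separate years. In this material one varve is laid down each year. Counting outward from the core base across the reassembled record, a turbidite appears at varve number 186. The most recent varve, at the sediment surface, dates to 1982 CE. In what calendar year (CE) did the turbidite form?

Total varves = 84 + 252 = 336.
The turbidite sits at varve 186 from the core base, so 336 − 186 = 150 varves formed after it.
Excluding 4 false varves: 150 − 4 = 146.
The varve at the sediment surface is 1982 CE, so the turbidite dates to 1982 − 146 = 1836 CE.

1836 CE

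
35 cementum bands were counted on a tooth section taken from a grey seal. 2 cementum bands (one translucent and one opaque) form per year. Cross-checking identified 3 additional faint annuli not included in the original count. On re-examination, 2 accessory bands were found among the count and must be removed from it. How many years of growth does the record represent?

18 years

True cementum band count = 35 − 2 + 3 = 36.
36 cementum bands at 2 per year is 36 / 2 = 18 years.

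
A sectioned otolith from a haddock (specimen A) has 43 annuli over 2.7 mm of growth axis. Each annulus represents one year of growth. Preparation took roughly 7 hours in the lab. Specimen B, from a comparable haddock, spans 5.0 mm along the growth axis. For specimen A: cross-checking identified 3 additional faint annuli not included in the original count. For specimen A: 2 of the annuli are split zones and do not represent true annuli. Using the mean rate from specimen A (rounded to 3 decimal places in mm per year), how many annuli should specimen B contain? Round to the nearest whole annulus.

82 annuli

Specimen A: true annulus count = 43 − 2 + 3 = 44.
A: Mean rate = 2.7 mm / 44 years ≈ 0.061 mm/yr.
Specimen B: 5.0 mm / 0.061 mm per year = 81.97 years ≈ 82 annuli.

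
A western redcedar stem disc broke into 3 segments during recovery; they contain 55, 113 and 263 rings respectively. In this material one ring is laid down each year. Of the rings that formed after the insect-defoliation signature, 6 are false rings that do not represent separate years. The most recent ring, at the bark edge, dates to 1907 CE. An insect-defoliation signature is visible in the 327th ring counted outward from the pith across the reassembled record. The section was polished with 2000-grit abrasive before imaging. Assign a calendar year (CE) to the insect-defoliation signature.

1809 CE

Total rings = 55 + 113 + 263 = 431.
Between ring 327 and the bark edge there are 431 − 327 = 104 rings.
Removing the 6 false rings leaves 104 − 6 = 98 true rings beyond the insect-defoliation signature.
The ring at the bark edge is 1907 CE, so the insect-defoliation signature dates to 1907 − 98 = 1809 CE.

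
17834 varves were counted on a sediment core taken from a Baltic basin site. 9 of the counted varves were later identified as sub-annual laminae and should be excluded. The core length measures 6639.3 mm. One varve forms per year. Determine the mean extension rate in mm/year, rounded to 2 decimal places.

0.37 mm/year

After corrections the count is 17834 − 9 = 17825 varves.
Extension rate ≈ 6639.3 / 17825 = 0.37 mm/year.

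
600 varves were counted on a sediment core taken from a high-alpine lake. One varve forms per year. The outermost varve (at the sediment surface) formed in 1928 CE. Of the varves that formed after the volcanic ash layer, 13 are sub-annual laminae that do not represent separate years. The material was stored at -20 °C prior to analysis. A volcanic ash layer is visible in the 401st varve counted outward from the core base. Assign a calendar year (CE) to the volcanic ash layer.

1742 CE

600 − 401 = 199 varves lie beyond the volcanic ash layer toward the sediment surface.
Excluding 13 false varves: 199 − 13 = 186.
Counting back 186 years from 1928 CE places the volcanic ash layer in 1928 − 186 = 1742 CE.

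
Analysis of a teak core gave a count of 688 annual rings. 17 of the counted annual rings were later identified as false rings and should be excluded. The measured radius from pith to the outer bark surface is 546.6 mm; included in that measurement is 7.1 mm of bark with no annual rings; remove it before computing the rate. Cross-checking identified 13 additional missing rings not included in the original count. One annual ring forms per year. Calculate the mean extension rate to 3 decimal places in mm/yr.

Adjusted count: 688 − 17 + 13 = 684 annual rings.
Net length = 546.6 − 7.1 = 539.5 mm.
539.5 mm over 684 years gives 539.5 / 684 ≈ 0.789 mm/yr.

0.789 mm/yr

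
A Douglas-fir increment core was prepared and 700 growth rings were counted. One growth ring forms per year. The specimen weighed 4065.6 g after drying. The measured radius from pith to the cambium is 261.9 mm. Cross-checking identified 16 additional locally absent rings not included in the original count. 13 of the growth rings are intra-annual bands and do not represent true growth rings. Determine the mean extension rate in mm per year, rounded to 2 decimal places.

0.37 mm per year

After corrections the count is 700 − 13 + 16 = 703 growth rings.
Mean rate = 261.9 mm / 703 years ≈ 0.37 mm per year.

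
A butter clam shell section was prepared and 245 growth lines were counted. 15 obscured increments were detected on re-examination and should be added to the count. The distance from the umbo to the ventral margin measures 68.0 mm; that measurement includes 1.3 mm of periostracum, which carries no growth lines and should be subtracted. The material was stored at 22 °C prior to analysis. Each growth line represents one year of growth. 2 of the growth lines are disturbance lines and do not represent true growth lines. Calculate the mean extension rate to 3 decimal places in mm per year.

0.259 mm per year

Adjusted count: 245 − 2 + 15 = 258 growth lines.
The growth record spans 68.0 − 1.3 = 66.7 mm.
Extension rate ≈ 66.7 / 258 = 0.259 mm per year.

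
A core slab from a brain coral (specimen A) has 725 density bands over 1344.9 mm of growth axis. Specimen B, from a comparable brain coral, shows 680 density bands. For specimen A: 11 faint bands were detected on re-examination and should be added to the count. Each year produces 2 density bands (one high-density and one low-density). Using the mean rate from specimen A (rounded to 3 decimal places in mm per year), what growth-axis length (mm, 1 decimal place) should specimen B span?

Specimen A: correcting the raw count gives 725 + 11 = 736 true density bands.
Specimen A: 736 density bands at 2 per year is 736 / 2 = 368 years.
A: 1344.9 mm over 368 years gives 1344.9 / 368 ≈ 3.655 mm/yr.
Specimen B: 680 density bands at 2 per year is 680 / 2 = 340 years. B's length ≈ 3.655 × 340 = 1242.7 mm.

1242.7 mm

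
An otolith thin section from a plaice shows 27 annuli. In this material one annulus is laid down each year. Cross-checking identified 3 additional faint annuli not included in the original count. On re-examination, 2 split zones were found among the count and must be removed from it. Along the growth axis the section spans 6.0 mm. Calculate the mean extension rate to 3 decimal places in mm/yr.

0.214 mm/yr

Adjusted count: 27 − 2 + 3 = 28 annuli.
Extension rate ≈ 6.0 / 28 = 0.214 mm/yr.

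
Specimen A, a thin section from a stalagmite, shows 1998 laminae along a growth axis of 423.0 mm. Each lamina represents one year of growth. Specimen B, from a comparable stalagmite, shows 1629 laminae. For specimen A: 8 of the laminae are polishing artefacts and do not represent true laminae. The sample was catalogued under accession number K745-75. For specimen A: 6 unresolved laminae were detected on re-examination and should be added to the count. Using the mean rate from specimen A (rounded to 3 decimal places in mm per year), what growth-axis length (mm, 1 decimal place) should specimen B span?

Specimen A: correcting the raw count gives 1998 − 8 + 6 = 1996 true laminae.
A: Mean rate = 423.0 mm / 1996 years ≈ 0.212 mm/year.
B's length ≈ 0.212 × 1629 = 345.3 mm.

345.3 mm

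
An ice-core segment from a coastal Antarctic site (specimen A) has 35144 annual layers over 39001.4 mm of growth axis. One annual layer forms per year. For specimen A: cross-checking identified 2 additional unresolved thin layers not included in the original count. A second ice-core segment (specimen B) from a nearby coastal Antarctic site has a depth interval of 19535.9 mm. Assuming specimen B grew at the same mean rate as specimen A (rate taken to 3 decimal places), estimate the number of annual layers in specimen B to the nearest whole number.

Specimen A: true annual layer count = 35144 + 2 = 35146.
A: 39001.4 mm over 35146 years gives 39001.4 / 35146 ≈ 1.110 mm/yr.
B spans 19535.9 / 1.110 = 17599.91 years ≈ 17600 annual layers.

17600 annual layers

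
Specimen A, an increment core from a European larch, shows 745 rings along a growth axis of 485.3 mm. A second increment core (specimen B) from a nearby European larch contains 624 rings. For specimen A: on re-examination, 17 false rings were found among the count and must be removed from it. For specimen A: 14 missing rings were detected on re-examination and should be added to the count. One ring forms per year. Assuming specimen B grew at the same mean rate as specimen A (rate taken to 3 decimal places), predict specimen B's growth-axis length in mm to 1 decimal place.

Specimen A: adjusted count: 745 − 17 + 14 = 742 rings.
A: 485.3 mm over 742 years gives 485.3 / 742 ≈ 0.654 mm/yr.
B's length ≈ 0.654 × 624 = 408.1 mm.

408.1 mm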